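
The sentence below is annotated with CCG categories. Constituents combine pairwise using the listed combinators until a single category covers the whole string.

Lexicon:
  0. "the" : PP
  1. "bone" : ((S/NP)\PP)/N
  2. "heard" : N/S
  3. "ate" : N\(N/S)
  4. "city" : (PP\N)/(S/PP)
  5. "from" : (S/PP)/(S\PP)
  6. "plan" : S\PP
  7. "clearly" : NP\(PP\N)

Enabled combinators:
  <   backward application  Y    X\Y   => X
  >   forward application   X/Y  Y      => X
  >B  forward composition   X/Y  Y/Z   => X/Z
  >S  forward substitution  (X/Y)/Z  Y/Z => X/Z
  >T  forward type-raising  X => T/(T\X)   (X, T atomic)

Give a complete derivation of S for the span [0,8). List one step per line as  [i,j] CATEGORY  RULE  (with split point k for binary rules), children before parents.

[0,8] S   >
  [0,4] S/NP   <
    [0,1] "the" : PP
    [1,4] (S/NP)\PP   >
      [1,2] "bone" : ((S/NP)\PP)/N
      [2,4] N   <
        [2,3] "heard" : N/S
        [3,4] "ate" : N\(N/S)
  [4,8] NP   <
    [4,7] PP\N   >
      [4,5] "city" : (PP\N)/(S/PP)
      [5,7] S/PP   >
        [5,6] "from" : (S/PP)/(S\PP)
        [6,7] "plan" : S\PP
    [7,8] "clearly" : NP\(PP\N)

[0,1] PP  lex  "the"
[1,2] ((S/NP)\PP)/N  lex  "bone"
[2,3] N/S  lex  "heard"
[3,4] N\(N/S)  lex  "ate"
[2,4] N  <  k=3
[1,4] (S/NP)\PP  >  k=2
[0,4] S/NP  <  k=1
[4,5] (PP\N)/(S/PP)  lex  "city"
[5,6] (S/PP)/(S\PP)  lex  "from"
[6,7] S\PP  lex  "plan"
[5,7] S/PP  >  k=6
[4,7] PP\N  >  k=5
[7,8] NP\(PP\N)  lex  "clearly"
[4,8] NP  <  k=7
[0,8] S  >  k=4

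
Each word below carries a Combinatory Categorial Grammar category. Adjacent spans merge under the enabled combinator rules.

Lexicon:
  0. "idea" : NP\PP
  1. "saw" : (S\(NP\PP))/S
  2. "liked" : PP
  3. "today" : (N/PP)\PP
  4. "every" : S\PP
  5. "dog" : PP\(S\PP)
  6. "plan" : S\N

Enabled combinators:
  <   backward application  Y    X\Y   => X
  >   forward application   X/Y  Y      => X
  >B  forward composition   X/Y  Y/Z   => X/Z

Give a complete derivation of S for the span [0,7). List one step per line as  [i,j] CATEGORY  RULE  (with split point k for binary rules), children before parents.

[0,1] NP\PP  lex  "idea"
[1,2] (S\(NP\PP))/S  lex  "saw"
[2,3] PP  lex  "liked"
[3,4] (N/PP)\PP  lex  "today"
[2,4] N/PP  <  k=3
[4,5] S\PP  lex  "every"
[5,6] PP\(S\PP)  lex  "dog"
[4,6] PP  <  k=5
[2,6] N  >  k=4
[6,7] S\N  lex  "plan"
[2,7] S  <  k=6
[1,7] S\(NP\PP)  >  k=2
[0,7] S  <  k=1

[0,7] S   <
  [0,1] "idea" : NP\PP
  [1,7] S\(NP\PP)   >
    [1,2] "saw" : (S\(NP\PP))/S
    [2,7] S   <
      [2,6] N   >
        [2,4] N/PP   <
          [2,3] "liked" : PP
          [3,4] "today" : (N/PP)\PP
        [4,6] PP   <
          [4,5] "every" : S\PP
          [5,6] "dog" : PP\(S\PP)
      [6,7] "plan" : S\N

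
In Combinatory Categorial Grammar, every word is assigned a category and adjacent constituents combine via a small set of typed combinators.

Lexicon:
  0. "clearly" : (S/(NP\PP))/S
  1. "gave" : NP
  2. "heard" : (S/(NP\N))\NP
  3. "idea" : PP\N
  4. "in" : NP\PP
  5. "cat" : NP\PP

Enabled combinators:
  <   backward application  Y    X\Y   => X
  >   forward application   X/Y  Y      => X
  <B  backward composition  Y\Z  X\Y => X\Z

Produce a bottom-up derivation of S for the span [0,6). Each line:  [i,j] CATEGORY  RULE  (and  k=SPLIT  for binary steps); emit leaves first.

[0,1] (S/(NP\PP))/S  lex  "clearly"
[1,2] NP  lex  "gave"
[2,3] (S/(NP\N))\NP  lex  "heard"
[1,3] S/(NP\N)  <  k=2
[3,4] PP\N  lex  "idea"
[4,5] NP\PP  lex  "in"
[3,5] NP\N  <B  k=4
[1,5] S  >  k=3
[0,5] S/(NP\PP)  >  k=1
[5,6] NP\PP  lex  "cat"
[0,6] S  >  k=5

[0,6] S   >
  [0,5] S/(NP\PP)   >
    [0,1] "clearly" : (S/(NP\PP))/S
    [1,5] S   >
      [1,3] S/(NP\N)   <
        [1,2] "gave" : NP
        [2,3] "heard" : (S/(NP\N))\NP
      [3,5] NP\N   <B
        [3,4] "idea" : PP\N
        [4,5] "in" : NP\PP
  [5,6] "cat" : NP\PP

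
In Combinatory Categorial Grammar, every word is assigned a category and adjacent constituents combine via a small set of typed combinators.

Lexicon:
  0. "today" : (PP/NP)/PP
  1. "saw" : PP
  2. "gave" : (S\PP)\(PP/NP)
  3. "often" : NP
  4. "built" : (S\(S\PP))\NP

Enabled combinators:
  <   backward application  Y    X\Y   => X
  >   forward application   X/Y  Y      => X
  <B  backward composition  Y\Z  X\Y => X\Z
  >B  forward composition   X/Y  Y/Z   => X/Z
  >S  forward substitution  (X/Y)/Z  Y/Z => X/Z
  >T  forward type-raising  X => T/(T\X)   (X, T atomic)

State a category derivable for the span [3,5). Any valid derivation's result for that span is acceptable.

S\(S\PP)

[0,5] S   <
  [0,3] S\PP   <
    [0,2] PP/NP   >
      [0,1] "today" : (PP/NP)/PP
      [1,2] "saw" : PP
    [2,3] "gave" : (S\PP)\(PP/NP)
  [3,5] S\(S\PP)   <
    [3,4] "often" : NP
    [4,5] "built" : (S\(S\PP))\NP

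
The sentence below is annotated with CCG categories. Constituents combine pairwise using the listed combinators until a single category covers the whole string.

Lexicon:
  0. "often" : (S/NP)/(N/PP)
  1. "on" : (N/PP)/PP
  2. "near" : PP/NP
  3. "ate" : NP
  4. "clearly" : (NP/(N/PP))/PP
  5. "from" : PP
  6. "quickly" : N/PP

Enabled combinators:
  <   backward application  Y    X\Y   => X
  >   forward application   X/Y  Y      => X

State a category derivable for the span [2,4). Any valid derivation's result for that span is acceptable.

[0,7] S   >
  [0,4] S/NP   >
    [0,1] "often" : (S/NP)/(N/PP)
    [1,4] N/PP   >
      [1,2] "on" : (N/PP)/PP
      [2,4] PP   >
        [2,3] "near" : PP/NP
        [3,4] "ate" : NP
  [4,7] NP   >
    [4,6] NP/(N/PP)   >
      [4,5] "clearly" : (NP/(N/PP))/PP
      [5,6] "from" : PP
    [6,7] "quickly" : N/PP

PP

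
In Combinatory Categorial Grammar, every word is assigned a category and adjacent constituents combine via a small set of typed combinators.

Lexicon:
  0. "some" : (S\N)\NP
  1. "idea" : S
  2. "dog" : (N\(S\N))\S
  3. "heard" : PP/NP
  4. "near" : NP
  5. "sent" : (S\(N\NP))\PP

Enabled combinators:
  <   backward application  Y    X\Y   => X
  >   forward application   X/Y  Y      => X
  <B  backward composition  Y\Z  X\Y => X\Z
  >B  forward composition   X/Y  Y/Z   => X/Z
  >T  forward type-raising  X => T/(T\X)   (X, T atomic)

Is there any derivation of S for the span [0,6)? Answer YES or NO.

[0,6] S   <
  [0,3] N\NP   <B
    [0,1] "some" : (S\N)\NP
    [1,3] N\(S\N)   <
      [1,2] "idea" : S
      [2,3] "dog" : (N\(S\N))\S
  [3,6] S\(N\NP)   <
    [3,5] PP   >
      [3,4] "heard" : PP/NP
      [4,5] "near" : NP
    [5,6] "sent" : (S\(N\NP))\PP

YES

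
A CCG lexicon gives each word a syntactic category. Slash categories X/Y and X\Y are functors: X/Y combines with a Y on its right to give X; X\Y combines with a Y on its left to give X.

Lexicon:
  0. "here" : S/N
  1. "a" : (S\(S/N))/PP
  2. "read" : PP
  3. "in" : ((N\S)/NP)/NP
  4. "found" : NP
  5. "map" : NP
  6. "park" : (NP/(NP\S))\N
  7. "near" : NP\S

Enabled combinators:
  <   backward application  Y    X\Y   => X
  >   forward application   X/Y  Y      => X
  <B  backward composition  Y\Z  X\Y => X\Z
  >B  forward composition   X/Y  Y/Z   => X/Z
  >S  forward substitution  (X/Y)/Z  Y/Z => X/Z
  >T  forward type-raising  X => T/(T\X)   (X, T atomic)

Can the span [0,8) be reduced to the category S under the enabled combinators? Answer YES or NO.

S/N (S\(S/N))/PP PP ((N\S)/NP)/NP NP NP (NP/(NP\S))\N NP\S
CKY chart[0,8] = {N/(N\NP), NP, NP/(NP\NP), PP/(PP\NP), S/(S\NP)}; S ∉ chart

NO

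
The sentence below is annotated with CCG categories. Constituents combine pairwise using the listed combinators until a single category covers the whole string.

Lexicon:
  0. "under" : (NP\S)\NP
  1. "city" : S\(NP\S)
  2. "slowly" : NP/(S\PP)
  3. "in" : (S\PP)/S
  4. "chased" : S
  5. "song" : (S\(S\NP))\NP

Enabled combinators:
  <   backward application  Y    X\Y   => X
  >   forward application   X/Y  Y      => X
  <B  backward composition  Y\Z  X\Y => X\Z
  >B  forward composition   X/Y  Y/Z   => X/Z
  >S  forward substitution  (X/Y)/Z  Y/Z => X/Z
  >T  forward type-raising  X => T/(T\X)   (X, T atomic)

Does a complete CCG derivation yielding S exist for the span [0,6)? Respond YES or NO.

[0,6] S   <
  [0,2] S\NP   <B
    [0,1] "under" : (NP\S)\NP
    [1,2] "city" : S\(NP\S)
  [2,6] S\(S\NP)   <
    [2,5] NP   >
      [2,4] NP/S   >B
        [2,3] "slowly" : NP/(S\PP)
        [3,4] "in" : (S\PP)/S
      [4,5] "chased" : S
    [5,6] "song" : (S\(S\NP))\NP

YES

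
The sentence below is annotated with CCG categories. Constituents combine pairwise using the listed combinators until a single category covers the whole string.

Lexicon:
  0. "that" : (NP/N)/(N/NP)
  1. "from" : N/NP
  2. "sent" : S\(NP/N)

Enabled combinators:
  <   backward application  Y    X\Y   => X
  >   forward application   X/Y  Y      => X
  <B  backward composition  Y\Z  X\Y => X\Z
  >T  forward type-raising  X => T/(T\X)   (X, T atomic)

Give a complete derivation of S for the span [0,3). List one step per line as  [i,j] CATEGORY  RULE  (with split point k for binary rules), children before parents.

[0,3] S   <
  [0,2] NP/N   >
    [0,1] "that" : (NP/N)/(N/NP)
    [1,2] "from" : N/NP
  [2,3] "sent" : S\(NP/N)

[0,1] (NP/N)/(N/NP)  lex  "that"
[1,2] N/NP  lex  "from"
[0,2] NP/N  >  k=1
[2,3] S\(NP/N)  lex  "sent"
[0,3] S  <  k=2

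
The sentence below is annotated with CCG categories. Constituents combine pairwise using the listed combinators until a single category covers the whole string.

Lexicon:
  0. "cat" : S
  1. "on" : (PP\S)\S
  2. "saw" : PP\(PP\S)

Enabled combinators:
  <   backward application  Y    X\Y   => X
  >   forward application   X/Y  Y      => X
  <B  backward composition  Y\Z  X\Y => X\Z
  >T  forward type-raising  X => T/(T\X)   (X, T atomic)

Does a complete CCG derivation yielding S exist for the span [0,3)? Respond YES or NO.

NO

S (PP\S)\S PP\(PP\S)
CKY chart[0,3] = {N/(N\PP), NP/(NP\PP), PP, PP/(PP\PP), S/(S\PP)}; S ∉ chart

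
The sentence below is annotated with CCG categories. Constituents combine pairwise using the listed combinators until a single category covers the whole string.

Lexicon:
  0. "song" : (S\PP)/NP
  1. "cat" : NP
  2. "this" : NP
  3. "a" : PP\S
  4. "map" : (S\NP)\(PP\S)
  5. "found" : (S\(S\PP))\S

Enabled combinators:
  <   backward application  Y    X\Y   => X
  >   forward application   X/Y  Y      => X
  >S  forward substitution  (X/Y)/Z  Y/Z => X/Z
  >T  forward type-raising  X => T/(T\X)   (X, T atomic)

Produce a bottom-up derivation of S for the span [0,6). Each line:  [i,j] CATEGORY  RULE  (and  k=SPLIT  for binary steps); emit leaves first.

[0,6] S   <
  [0,2] S\PP   >
    [0,1] "song" : (S\PP)/NP
    [1,2] "cat" : NP
  [2,6] S\(S\PP)   <
    [2,5] S   >
      [2,3] S/(S\NP)   >T
        [2,3] "this" : NP
      [3,5] S\NP   <
        [3,4] "a" : PP\S
        [4,5] "map" : (S\NP)\(PP\S)
    [5,6] "found" : (S\(S\PP))\S

[0,1] (S\PP)/NP  lex  "song"
[1,2] NP  lex  "cat"
[0,2] S\PP  >  k=1
[2,3] NP  lex  "this"
[2,3] S/(S\NP)  >T
[3,4] PP\S  lex  "a"
[4,5] (S\NP)\(PP\S)  lex  "map"
[3,5] S\NP  <  k=4
[2,5] S  >  k=3
[5,6] (S\(S\PP))\S  lex  "found"
[2,6] S\(S\PP)  <  k=5
[0,6] S  <  k=2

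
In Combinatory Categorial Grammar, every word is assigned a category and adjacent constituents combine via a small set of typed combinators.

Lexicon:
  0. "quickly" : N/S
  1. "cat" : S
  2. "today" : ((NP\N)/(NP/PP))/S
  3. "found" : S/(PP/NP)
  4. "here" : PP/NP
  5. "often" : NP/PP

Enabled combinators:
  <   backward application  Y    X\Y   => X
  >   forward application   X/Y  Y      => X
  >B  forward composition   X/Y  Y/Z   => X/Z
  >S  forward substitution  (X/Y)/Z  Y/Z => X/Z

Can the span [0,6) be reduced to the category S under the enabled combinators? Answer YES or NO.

N/S S ((NP\N)/(NP/PP))/S S/(PP/NP) PP/NP NP/PP
CKY chart[0,6] = {NP}; S ∉ chart

NO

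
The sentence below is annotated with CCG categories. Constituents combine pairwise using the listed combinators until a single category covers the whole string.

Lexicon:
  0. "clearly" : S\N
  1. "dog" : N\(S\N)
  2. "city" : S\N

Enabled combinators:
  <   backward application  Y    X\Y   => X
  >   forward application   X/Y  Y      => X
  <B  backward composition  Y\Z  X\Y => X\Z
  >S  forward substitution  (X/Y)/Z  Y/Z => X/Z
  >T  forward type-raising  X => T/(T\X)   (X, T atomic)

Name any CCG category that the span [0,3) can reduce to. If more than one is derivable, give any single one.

S

[0,3] S   <
  [0,2] N   <
    [0,1] "clearly" : S\N
    [1,2] "dog" : N\(S\N)
  [2,3] "city" : S\N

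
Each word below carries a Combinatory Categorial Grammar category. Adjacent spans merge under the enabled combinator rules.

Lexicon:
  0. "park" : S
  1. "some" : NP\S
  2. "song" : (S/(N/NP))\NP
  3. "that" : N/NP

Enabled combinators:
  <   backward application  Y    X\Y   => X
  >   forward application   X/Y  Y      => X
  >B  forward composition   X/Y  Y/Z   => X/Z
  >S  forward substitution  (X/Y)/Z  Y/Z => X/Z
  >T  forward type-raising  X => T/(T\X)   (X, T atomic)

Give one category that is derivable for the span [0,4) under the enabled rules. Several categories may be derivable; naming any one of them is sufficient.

[0,4] S   >
  [0,3] S/(N/NP)   <
    [0,2] NP   <
      [0,1] "park" : S
      [1,2] "some" : NP\S
    [2,3] "song" : (S/(N/NP))\NP
  [3,4] "that" : N/NP

S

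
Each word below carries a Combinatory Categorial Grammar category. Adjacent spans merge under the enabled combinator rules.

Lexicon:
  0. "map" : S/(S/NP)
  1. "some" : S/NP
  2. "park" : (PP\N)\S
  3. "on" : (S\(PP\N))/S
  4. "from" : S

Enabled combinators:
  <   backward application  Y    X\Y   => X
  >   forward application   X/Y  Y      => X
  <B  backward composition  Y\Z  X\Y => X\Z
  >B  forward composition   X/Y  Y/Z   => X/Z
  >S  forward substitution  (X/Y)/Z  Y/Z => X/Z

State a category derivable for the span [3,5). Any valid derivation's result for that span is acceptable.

S\(PP\N)

[0,5] S   <
  [0,3] PP\N   <
    [0,2] S   >
      [0,1] "map" : S/(S/NP)
      [1,2] "some" : S/NP
    [2,3] "park" : (PP\N)\S
  [3,5] S\(PP\N)   >
    [3,4] "on" : (S\(PP\N))/S
    [4,5] "from" : S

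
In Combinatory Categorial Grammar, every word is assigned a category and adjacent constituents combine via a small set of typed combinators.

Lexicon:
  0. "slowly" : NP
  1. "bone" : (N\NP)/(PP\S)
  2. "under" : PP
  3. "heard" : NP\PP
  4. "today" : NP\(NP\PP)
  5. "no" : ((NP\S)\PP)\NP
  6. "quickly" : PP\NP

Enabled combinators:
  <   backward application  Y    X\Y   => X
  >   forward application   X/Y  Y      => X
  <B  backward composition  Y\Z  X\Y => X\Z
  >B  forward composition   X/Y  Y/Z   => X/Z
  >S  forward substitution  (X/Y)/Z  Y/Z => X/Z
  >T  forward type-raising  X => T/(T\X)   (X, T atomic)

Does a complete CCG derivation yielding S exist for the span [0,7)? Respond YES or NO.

NO

NP (N\NP)/(PP\S) PP NP\PP NP\(NP\PP) ((NP\S)\PP)\NP PP\NP
CKY chart[0,7] = {N, N/(N\N), NP/(NP\N), PP/(PP\N), S/(S\N)}; S ∉ chart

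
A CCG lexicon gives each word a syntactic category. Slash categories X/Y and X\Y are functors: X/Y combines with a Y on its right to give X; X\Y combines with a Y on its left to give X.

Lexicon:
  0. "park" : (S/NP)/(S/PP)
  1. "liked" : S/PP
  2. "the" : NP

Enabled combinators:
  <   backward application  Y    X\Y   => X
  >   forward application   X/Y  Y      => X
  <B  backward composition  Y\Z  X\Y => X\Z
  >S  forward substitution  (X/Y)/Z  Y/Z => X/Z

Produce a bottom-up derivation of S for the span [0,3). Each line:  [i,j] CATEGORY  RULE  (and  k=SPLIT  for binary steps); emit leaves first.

[0,3] S   >
  [0,2] S/NP   >
    [0,1] "park" : (S/NP)/(S/PP)
    [1,2] "liked" : S/PP
  [2,3] "the" : NP

[0,1] (S/NP)/(S/PP)  lex  "park"
[1,2] S/PP  lex  "liked"
[0,2] S/NP  >  k=1
[2,3] NP  lex  "the"
[0,3] S  >  k=2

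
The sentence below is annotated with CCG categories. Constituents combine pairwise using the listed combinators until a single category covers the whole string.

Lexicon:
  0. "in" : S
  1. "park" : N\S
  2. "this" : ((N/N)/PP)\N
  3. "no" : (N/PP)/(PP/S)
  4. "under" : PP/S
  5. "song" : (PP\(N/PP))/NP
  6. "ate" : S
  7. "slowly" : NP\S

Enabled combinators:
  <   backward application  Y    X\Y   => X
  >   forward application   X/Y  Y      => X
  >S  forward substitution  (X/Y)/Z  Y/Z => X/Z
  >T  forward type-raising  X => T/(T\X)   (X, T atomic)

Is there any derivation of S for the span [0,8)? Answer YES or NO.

S N\S ((N/N)/PP)\N (N/PP)/(PP/S) PP/S (PP\(N/PP))/NP S NP\S
CKY chart[0,8] = {N/(N\PP), N/N, NP/(NP\PP), PP, PP/(PP\PP), S/(S\PP)}; S ∉ chart

NO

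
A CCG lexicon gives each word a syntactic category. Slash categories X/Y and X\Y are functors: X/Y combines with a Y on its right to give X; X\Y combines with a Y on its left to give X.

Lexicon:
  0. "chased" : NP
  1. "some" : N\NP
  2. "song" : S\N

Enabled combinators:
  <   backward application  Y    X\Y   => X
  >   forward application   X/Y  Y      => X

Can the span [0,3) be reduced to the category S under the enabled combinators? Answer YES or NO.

[0,3] S   <
  [0,2] N   <
    [0,1] "chased" : NP
    [1,2] "some" : N\NP
  [2,3] "song" : S\N

YES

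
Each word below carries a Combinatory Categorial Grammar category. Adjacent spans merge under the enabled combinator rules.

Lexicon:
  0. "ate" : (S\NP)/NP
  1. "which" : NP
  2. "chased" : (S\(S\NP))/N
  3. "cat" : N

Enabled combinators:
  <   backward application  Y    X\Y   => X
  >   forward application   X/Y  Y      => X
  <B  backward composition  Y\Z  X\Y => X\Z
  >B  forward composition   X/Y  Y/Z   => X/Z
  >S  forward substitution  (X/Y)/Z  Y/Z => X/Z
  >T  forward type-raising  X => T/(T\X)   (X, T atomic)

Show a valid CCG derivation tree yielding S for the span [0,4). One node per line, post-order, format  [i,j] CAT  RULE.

[0,1] (S\NP)/NP  lex  "ate"
[1,2] NP  lex  "which"
[0,2] S\NP  >  k=1
[2,3] (S\(S\NP))/N  lex  "chased"
[3,4] N  lex  "cat"
[2,4] S\(S\NP)  >  k=3
[0,4] S  <  k=2

[0,4] S   <
  [0,2] S\NP   >
    [0,1] "ate" : (S\NP)/NP
    [1,2] "which" : NP
  [2,4] S\(S\NP)   >
    [2,3] "chased" : (S\(S\NP))/N
    [3,4] "cat" : N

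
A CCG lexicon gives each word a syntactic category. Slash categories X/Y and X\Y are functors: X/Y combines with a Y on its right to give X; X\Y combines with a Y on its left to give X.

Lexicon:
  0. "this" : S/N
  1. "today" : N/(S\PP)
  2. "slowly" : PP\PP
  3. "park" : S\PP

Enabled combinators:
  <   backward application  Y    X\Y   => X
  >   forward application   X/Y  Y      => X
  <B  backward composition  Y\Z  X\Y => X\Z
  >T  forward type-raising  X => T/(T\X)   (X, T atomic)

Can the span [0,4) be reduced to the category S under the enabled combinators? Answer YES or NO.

YES

[0,4] S   >
  [0,1] "this" : S/N
  [1,4] N   >
    [1,2] "today" : N/(S\PP)
    [2,4] S\PP   <B
      [2,3] "slowly" : PP\PP
      [3,4] "park" : S\PP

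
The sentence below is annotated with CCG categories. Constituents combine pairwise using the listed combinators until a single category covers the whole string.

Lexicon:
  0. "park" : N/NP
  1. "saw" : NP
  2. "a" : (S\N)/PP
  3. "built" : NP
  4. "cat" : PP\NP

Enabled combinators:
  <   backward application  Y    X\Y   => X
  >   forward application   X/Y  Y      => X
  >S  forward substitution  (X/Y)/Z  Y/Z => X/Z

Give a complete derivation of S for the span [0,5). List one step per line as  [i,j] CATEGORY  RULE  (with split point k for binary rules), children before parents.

[0,1] N/NP  lex  "park"
[1,2] NP  lex  "saw"
[0,2] N  >  k=1
[2,3] (S\N)/PP  lex  "a"
[3,4] NP  lex  "built"
[4,5] PP\NP  lex  "cat"
[3,5] PP  <  k=4
[2,5] S\N  >  k=3
[0,5] S  <  k=2

[0,5] S   <
  [0,2] N   >
    [0,1] "park" : N/NP
    [1,2] "saw" : NP
  [2,5] S\N   >
    [2,3] "a" : (S\N)/PP
    [3,5] PP   <
      [3,4] "built" : NP
      [4,5] "cat" : PP\NP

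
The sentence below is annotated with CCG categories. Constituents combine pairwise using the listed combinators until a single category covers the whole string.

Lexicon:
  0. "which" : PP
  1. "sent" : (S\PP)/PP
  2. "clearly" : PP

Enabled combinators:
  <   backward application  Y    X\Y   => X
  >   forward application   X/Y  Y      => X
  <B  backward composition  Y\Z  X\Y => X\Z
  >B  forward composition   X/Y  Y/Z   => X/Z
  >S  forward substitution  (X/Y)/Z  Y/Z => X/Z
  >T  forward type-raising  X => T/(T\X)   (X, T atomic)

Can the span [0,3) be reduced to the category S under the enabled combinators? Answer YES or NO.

[0,3] S   >
  [0,1] S/(S\PP)   >T
    [0,1] "which" : PP
  [1,3] S\PP   >
    [1,2] "sent" : (S\PP)/PP
    [2,3] "clearly" : PP

YES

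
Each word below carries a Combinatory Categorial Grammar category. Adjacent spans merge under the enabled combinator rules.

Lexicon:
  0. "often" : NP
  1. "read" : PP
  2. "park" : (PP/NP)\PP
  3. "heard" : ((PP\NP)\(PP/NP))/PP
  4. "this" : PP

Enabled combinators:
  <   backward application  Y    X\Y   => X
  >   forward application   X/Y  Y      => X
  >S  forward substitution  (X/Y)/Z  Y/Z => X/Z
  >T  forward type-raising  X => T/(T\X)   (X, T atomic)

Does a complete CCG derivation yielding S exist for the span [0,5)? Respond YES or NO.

NO

NP PP (PP/NP)\PP ((PP\NP)\(PP/NP))/PP PP
CKY chart[0,5] = {N/(N\PP), NP/(NP\PP), PP, PP/(PP\PP), S/(S\PP)}; S ∉ chart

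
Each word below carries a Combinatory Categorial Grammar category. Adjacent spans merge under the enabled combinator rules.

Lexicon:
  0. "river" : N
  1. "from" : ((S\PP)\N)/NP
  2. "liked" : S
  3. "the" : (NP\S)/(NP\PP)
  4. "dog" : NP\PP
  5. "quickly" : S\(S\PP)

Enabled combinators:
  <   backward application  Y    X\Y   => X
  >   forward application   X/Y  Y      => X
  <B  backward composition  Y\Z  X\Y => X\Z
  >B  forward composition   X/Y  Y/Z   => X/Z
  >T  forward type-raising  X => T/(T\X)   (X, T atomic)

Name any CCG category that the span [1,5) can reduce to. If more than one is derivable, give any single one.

[0,6] S   <
  [0,5] S\PP   <
    [0,1] "river" : N
    [1,5] (S\PP)\N   >
      [1,2] "from" : ((S\PP)\N)/NP
      [2,5] NP   <
        [2,3] "liked" : S
        [3,5] NP\S   >
          [3,4] "the" : (NP\S)/(NP\PP)
          [4,5] "dog" : NP\PP
  [5,6] "quickly" : S\(S\PP)

(S\PP)\N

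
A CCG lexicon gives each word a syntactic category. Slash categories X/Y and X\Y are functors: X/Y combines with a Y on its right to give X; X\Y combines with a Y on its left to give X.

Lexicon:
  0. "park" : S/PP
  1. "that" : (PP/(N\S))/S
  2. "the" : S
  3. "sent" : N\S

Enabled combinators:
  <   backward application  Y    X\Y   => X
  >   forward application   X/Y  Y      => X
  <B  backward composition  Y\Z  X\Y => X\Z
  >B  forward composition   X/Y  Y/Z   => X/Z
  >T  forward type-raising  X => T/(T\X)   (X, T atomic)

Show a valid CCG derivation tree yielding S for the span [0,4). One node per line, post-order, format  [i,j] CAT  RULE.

[0,4] S   >
  [0,1] "park" : S/PP
  [1,4] PP   >
    [1,3] PP/(N\S)   >
      [1,2] "that" : (PP/(N\S))/S
      [2,3] "the" : S
    [3,4] "sent" : N\S

[0,1] S/PP  lex  "park"
[1,2] (PP/(N\S))/S  lex  "that"
[2,3] S  lex  "the"
[1,3] PP/(N\S)  >  k=2
[3,4] N\S  lex  "sent"
[1,4] PP  >  k=3
[0,4] S  >  k=1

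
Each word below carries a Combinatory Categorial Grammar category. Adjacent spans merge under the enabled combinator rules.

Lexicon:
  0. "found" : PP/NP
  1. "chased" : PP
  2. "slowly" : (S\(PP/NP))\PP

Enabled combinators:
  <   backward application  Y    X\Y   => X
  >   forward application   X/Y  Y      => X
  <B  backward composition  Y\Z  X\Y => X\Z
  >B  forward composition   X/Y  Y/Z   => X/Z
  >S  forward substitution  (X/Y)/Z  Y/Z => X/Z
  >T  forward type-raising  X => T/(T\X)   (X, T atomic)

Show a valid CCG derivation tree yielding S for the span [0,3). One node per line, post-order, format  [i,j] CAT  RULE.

[0,3] S   <
  [0,1] "found" : PP/NP
  [1,3] S\(PP/NP)   <
    [1,2] "chased" : PP
    [2,3] "slowly" : (S\(PP/NP))\PP

[0,1] PP/NP  lex  "found"
[1,2] PP  lex  "chased"
[2,3] (S\(PP/NP))\PP  lex  "slowly"
[1,3] S\(PP/NP)  <  k=2
[0,3] S  <  k=1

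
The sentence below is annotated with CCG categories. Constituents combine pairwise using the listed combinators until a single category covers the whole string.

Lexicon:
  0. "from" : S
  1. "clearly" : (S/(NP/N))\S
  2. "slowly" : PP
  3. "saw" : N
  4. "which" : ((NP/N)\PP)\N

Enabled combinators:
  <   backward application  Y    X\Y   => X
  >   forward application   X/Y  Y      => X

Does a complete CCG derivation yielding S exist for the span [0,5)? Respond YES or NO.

[0,5] S   >
  [0,2] S/(NP/N)   <
    [0,1] "from" : S
    [1,2] "clearly" : (S/(NP/N))\S
  [2,5] NP/N   <
    [2,3] "slowly" : PP
    [3,5] (NP/N)\PP   <
      [3,4] "saw" : N
      [4,5] "which" : ((NP/N)\PP)\N

YES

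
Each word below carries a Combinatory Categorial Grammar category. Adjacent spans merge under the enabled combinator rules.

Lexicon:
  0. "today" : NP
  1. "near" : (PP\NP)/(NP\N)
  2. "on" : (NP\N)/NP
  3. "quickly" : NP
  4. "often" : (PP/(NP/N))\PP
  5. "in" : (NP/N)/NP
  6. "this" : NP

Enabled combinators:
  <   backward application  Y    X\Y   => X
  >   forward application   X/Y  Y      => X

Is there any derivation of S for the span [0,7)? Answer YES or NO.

NP (PP\NP)/(NP\N) (NP\N)/NP NP (PP/(NP/N))\PP (NP/N)/NP NP
CKY chart[0,7] = {PP}; S ∉ chart

NO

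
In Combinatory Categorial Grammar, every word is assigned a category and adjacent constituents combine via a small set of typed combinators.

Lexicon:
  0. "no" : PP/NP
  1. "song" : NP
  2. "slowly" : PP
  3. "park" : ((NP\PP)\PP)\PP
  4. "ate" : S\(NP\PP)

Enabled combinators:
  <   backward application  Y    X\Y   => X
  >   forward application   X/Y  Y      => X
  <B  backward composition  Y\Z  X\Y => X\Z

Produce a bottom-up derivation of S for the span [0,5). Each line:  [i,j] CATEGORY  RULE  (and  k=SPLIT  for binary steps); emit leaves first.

[0,5] S   <
  [0,2] PP   >
    [0,1] "no" : PP/NP
    [1,2] "song" : NP
  [2,5] S\PP   <B
    [2,4] (NP\PP)\PP   <
      [2,3] "slowly" : PP
      [3,4] "park" : ((NP\PP)\PP)\PP
    [4,5] "ate" : S\(NP\PP)

[0,1] PP/NP  lex  "no"
[1,2] NP  lex  "song"
[0,2] PP  >  k=1
[2,3] PP  lex  "slowly"
[3,4] ((NP\PP)\PP)\PP  lex  "park"
[2,4] (NP\PP)\PP  <  k=3
[4,5] S\(NP\PP)  lex  "ate"
[2,5] S\PP  <B  k=4
[0,5] S  <  k=2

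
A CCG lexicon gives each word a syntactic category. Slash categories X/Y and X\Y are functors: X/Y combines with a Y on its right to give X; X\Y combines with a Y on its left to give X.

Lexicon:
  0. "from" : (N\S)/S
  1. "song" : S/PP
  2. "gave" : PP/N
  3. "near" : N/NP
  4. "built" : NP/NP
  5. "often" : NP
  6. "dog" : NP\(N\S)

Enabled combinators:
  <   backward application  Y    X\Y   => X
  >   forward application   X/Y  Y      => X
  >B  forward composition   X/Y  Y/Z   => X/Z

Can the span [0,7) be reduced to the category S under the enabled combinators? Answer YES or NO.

NO

(N\S)/S S/PP PP/N N/NP NP/NP NP NP\(N\S)
CKY chart[0,7] = {NP}; S ∉ chart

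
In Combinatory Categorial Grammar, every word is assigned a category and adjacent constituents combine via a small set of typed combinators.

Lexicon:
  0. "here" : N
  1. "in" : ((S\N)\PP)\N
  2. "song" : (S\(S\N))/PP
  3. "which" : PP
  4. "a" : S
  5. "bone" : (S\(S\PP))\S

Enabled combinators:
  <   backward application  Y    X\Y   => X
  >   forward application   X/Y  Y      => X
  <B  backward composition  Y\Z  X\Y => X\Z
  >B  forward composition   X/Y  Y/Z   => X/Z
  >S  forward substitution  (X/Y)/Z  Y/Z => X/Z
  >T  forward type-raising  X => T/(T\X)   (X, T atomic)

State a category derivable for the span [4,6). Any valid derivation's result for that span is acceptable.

S\(S\PP)

[0,6] S   <
  [0,4] S\PP   <B
    [0,2] (S\N)\PP   <
      [0,1] "here" : N
      [1,2] "in" : ((S\N)\PP)\N
    [2,4] S\(S\N)   >
      [2,3] "song" : (S\(S\N))/PP
      [3,4] "which" : PP
  [4,6] S\(S\PP)   <
    [4,5] "a" : S
    [5,6] "bone" : (S\(S\PP))\S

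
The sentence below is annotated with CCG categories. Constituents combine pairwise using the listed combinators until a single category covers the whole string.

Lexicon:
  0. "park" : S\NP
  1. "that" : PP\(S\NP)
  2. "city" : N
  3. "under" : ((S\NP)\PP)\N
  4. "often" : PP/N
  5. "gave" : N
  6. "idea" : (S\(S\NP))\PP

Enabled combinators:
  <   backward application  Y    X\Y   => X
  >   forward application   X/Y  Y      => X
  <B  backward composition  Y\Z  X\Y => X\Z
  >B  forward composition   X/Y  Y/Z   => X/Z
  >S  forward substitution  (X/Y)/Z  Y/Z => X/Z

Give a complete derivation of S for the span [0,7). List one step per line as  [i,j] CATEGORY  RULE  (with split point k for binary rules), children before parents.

[0,1] S\NP  lex  "park"
[1,2] PP\(S\NP)  lex  "that"
[0,2] PP  <  k=1
[2,3] N  lex  "city"
[3,4] ((S\NP)\PP)\N  lex  "under"
[2,4] (S\NP)\PP  <  k=3
[0,4] S\NP  <  k=2
[4,5] PP/N  lex  "often"
[5,6] N  lex  "gave"
[4,6] PP  >  k=5
[6,7] (S\(S\NP))\PP  lex  "idea"
[4,7] S\(S\NP)  <  k=6
[0,7] S  <  k=4

[0,7] S   <
  [0,4] S\NP   <
    [0,2] PP   <
      [0,1] "park" : S\NP
      [1,2] "that" : PP\(S\NP)
    [2,4] (S\NP)\PP   <
      [2,3] "city" : N
      [3,4] "under" : ((S\NP)\PP)\N
  [4,7] S\(S\NP)   <
    [4,6] PP   >
      [4,5] "often" : PP/N
      [5,6] "gave" : N
    [6,7] "idea" : (S\(S\NP))\PP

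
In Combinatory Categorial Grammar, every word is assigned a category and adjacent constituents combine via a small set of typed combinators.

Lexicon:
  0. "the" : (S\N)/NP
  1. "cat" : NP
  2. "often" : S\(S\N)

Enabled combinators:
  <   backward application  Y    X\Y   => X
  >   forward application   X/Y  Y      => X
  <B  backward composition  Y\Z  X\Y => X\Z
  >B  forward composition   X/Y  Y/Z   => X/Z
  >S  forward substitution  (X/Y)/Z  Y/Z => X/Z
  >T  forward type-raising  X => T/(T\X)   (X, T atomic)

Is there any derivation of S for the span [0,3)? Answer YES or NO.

[0,3] S   <
  [0,2] S\N   >
    [0,1] "the" : (S\N)/NP
    [1,2] "cat" : NP
  [2,3] "often" : S\(S\N)

YES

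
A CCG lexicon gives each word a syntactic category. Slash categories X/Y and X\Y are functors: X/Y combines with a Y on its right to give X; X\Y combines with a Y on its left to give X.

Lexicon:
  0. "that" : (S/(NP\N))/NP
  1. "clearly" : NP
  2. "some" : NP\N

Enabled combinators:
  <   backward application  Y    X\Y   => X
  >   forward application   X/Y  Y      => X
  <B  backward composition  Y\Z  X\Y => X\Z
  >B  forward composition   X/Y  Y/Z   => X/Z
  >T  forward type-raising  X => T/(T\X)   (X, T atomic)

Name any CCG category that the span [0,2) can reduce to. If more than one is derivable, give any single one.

S/(NP\N)

[0,3] S   >
  [0,2] S/(NP\N)   >
    [0,1] "that" : (S/(NP\N))/NP
    [1,2] "clearly" : NP
  [2,3] "some" : NP\N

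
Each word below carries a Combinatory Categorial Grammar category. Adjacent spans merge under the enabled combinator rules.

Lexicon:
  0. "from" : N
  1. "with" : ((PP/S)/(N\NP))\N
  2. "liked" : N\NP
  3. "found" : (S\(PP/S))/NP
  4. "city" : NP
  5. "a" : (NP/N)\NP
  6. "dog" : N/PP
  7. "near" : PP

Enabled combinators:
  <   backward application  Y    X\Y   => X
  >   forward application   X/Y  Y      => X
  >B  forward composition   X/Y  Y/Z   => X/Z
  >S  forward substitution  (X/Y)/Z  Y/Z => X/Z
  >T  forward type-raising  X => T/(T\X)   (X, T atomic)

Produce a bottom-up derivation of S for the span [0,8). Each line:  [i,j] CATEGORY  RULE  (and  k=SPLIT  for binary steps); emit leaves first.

[0,1] N  lex  "from"
[1,2] ((PP/S)/(N\NP))\N  lex  "with"
[0,2] (PP/S)/(N\NP)  <  k=1
[2,3] N\NP  lex  "liked"
[0,3] PP/S  >  k=2
[3,4] (S\(PP/S))/NP  lex  "found"
[4,5] NP  lex  "city"
[5,6] (NP/N)\NP  lex  "a"
[4,6] NP/N  <  k=5
[6,7] N/PP  lex  "dog"
[7,8] PP  lex  "near"
[6,8] N  >  k=7
[4,8] NP  >  k=6
[3,8] S\(PP/S)  >  k=4
[0,8] S  <  k=3

[0,8] S   <
  [0,3] PP/S   >
    [0,2] (PP/S)/(N\NP)   <
      [0,1] "from" : N
      [1,2] "with" : ((PP/S)/(N\NP))\N
    [2,3] "liked" : N\NP
  [3,8] S\(PP/S)   >
    [3,4] "found" : (S\(PP/S))/NP
    [4,8] NP   >
      [4,6] NP/N   <
        [4,5] "city" : NP
        [5,6] "a" : (NP/N)\NP
      [6,8] N   >
        [6,7] "dog" : N/PP
        [7,8] "near" : PP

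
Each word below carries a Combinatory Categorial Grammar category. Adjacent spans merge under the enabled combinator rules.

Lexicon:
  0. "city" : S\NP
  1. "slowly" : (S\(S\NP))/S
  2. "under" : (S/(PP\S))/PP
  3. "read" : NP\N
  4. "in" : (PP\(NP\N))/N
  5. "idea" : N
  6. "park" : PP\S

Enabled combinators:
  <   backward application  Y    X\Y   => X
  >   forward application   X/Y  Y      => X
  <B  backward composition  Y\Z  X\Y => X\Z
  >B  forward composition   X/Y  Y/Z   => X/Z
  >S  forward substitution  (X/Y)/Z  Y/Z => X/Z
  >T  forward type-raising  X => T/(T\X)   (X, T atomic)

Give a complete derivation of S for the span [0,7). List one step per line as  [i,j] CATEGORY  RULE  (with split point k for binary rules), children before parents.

[0,7] S   <
  [0,1] "city" : S\NP
  [1,7] S\(S\NP)   >
    [1,2] "slowly" : (S\(S\NP))/S
    [2,7] S   >
      [2,6] S/(PP\S)   >
        [2,3] "under" : (S/(PP\S))/PP
        [3,6] PP   <
          [3,4] "read" : NP\N
          [4,6] PP\(NP\N)   >
            [4,5] "in" : (PP\(NP\N))/N
            [5,6] "idea" : N
      [6,7] "park" : PP\S

[0,1] S\NP  lex  "city"
[1,2] (S\(S\NP))/S  lex  "slowly"
[2,3] (S/(PP\S))/PP  lex  "under"
[3,4] NP\N  lex  "read"
[4,5] (PP\(NP\N))/N  lex  "in"
[5,6] N  lex  "idea"
[4,6] PP\(NP\N)  >  k=5
[3,6] PP  <  k=4
[2,6] S/(PP\S)  >  k=3
[6,7] PP\S  lex  "park"
[2,7] S  >  k=6
[1,7] S\(S\NP)  >  k=2
[0,7] S  <  k=1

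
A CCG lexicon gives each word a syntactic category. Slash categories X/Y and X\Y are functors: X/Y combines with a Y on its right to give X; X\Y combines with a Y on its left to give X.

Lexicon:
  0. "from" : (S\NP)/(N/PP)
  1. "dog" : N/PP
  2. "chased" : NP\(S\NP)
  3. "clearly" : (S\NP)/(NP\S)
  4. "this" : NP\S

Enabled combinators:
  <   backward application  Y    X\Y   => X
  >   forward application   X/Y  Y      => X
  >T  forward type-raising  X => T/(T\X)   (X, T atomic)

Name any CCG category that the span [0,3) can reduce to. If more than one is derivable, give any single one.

[0,5] S   <
  [0,3] NP   <
    [0,2] S\NP   >
      [0,1] "from" : (S\NP)/(N/PP)
      [1,2] "dog" : N/PP
    [2,3] "chased" : NP\(S\NP)
  [3,5] S\NP   >
    [3,4] "clearly" : (S\NP)/(NP\S)
    [4,5] "this" : NP\S

NP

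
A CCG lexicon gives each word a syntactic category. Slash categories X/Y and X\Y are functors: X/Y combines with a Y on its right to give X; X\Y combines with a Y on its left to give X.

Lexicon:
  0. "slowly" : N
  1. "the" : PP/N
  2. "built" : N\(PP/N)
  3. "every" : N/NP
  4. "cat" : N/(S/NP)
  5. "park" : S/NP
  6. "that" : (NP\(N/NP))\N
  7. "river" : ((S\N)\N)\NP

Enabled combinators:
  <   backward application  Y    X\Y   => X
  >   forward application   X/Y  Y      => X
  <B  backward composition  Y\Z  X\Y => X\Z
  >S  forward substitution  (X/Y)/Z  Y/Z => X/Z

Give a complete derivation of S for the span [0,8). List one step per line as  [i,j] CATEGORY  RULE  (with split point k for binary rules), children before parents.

[0,8] S   <
  [0,1] "slowly" : N
  [1,8] S\N   <
    [1,3] N   <
      [1,2] "the" : PP/N
      [2,3] "built" : N\(PP/N)
    [3,8] (S\N)\N   <
      [3,7] NP   <
        [3,4] "every" : N/NP
        [4,7] NP\(N/NP)   <
          [4,6] N   >
            [4,5] "cat" : N/(S/NP)
            [5,6] "park" : S/NP
          [6,7] "that" : (NP\(N/NP))\N
      [7,8] "river" : ((S\N)\N)\NP

[0,1] N  lex  "slowly"
[1,2] PP/N  lex  "the"
[2,3] N\(PP/N)  lex  "built"
[1,3] N  <  k=2
[3,4] N/NP  lex  "every"
[4,5] N/(S/NP)  lex  "cat"
[5,6] S/NP  lex  "park"
[4,6] N  >  k=5
[6,7] (NP\(N/NP))\N  lex  "that"
[4,7] NP\(N/NP)  <  k=6
[3,7] NP  <  k=4
[7,8] ((S\N)\N)\NP  lex  "river"
[3,8] (S\N)\N  <  k=7
[1,8] S\N  <  k=3
[0,8] S  <  k=1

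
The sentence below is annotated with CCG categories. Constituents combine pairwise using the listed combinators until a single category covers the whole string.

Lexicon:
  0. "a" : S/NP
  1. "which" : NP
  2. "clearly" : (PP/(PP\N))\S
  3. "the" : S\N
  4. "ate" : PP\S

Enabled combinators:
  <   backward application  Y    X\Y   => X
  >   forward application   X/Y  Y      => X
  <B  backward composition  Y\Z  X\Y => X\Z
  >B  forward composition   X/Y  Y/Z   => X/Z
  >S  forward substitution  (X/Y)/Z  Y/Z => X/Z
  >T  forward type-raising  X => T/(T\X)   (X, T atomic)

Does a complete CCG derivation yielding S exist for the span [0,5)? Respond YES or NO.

S/NP NP (PP/(PP\N))\S S\N PP\S
CKY chart[0,5] = {N/(N\PP), NP/(NP\PP), PP, PP/(PP\PP), S/(S\PP)}; S ∉ chart

NO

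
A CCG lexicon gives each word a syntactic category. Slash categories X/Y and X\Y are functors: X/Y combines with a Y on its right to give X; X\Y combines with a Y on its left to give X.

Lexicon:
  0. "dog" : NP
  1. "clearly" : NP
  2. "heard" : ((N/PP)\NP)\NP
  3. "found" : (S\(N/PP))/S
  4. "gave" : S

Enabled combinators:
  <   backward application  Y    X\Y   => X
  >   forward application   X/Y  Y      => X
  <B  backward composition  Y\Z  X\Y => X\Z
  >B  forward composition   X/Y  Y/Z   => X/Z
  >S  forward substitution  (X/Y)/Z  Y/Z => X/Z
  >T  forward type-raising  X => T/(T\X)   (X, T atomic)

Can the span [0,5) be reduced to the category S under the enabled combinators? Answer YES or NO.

[0,5] S   <
  [0,1] "dog" : NP
  [1,5] S\NP   <B
    [1,3] (N/PP)\NP   <
      [1,2] "clearly" : NP
      [2,3] "heard" : ((N/PP)\NP)\NP
    [3,5] S\(N/PP)   >
      [3,4] "found" : (S\(N/PP))/S
      [4,5] "gave" : S

YES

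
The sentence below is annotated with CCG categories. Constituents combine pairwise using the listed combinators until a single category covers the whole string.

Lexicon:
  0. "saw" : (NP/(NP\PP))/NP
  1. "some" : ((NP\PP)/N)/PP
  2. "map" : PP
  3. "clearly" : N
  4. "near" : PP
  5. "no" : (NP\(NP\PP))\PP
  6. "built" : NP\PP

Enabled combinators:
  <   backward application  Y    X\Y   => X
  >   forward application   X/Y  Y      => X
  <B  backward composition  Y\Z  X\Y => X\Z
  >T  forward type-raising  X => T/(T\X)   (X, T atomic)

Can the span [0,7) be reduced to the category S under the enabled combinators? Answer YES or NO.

(NP/(NP\PP))/NP ((NP\PP)/N)/PP PP N PP (NP\(NP\PP))\PP NP\PP
CKY chart[0,7] = {N/(N\NP), NP, NP/(NP\NP), PP/(PP\NP), S/(S\NP)}; S ∉ chart

NO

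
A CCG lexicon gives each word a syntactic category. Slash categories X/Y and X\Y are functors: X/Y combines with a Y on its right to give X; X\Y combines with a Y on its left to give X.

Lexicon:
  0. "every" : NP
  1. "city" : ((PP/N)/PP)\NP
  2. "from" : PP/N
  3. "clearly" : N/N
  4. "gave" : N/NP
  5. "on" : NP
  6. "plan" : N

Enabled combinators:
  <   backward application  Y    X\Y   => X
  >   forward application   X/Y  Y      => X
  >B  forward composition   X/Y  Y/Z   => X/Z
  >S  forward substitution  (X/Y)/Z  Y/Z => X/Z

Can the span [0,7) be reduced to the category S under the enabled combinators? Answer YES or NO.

NP ((PP/N)/PP)\NP PP/N N/N N/NP NP N
CKY chart[0,7] = {PP}; S ∉ chart

NO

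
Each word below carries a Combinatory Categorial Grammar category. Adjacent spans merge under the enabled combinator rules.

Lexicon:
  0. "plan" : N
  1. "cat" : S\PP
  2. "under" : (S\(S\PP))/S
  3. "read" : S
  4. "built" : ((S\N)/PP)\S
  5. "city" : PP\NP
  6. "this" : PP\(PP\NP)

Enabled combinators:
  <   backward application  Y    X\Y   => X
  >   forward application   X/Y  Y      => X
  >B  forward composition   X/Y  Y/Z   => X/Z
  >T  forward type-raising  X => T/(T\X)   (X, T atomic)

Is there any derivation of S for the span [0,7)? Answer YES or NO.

[0,7] S   <
  [0,1] "plan" : N
  [1,7] S\N   >
    [1,5] (S\N)/PP   <
      [1,4] S   <
        [1,2] "cat" : S\PP
        [2,4] S\(S\PP)   >
          [2,3] "under" : (S\(S\PP))/S
          [3,4] "read" : S
      [4,5] "built" : ((S\N)/PP)\S
    [5,7] PP   <
      [5,6] "city" : PP\NP
      [6,7] "this" : PP\(PP\NP)

YES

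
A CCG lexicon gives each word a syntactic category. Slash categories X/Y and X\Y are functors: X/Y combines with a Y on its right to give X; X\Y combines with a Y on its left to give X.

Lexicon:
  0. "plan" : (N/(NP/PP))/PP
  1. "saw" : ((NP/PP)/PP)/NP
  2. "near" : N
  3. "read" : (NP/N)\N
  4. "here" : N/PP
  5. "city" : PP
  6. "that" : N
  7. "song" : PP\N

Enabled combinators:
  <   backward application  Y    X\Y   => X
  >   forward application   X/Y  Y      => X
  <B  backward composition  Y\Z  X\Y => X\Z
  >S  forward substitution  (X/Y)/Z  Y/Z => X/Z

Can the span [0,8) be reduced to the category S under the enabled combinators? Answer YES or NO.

(N/(NP/PP))/PP ((NP/PP)/PP)/NP N (NP/N)\N N/PP PP N PP\N
CKY chart[0,8] = {N}; S ∉ chart

NO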